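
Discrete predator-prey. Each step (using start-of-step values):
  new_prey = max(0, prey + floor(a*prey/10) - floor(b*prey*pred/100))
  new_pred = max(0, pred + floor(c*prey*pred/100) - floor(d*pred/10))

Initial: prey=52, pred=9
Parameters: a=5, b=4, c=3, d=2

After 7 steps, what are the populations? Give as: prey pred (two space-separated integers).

Step 1: prey: 52+26-18=60; pred: 9+14-1=22
Step 2: prey: 60+30-52=38; pred: 22+39-4=57
Step 3: prey: 38+19-86=0; pred: 57+64-11=110
Step 4: prey: 0+0-0=0; pred: 110+0-22=88
Step 5: prey: 0+0-0=0; pred: 88+0-17=71
Step 6: prey: 0+0-0=0; pred: 71+0-14=57
Step 7: prey: 0+0-0=0; pred: 57+0-11=46

Answer: 0 46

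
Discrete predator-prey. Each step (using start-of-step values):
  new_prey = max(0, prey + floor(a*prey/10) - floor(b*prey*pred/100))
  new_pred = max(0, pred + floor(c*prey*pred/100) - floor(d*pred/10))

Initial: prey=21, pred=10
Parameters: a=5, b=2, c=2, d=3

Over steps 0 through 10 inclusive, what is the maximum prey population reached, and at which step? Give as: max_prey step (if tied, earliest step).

Answer: 48 4

Derivation:
Step 1: prey: 21+10-4=27; pred: 10+4-3=11
Step 2: prey: 27+13-5=35; pred: 11+5-3=13
Step 3: prey: 35+17-9=43; pred: 13+9-3=19
Step 4: prey: 43+21-16=48; pred: 19+16-5=30
Step 5: prey: 48+24-28=44; pred: 30+28-9=49
Step 6: prey: 44+22-43=23; pred: 49+43-14=78
Step 7: prey: 23+11-35=0; pred: 78+35-23=90
Step 8: prey: 0+0-0=0; pred: 90+0-27=63
Step 9: prey: 0+0-0=0; pred: 63+0-18=45
Step 10: prey: 0+0-0=0; pred: 45+0-13=32
Max prey = 48 at step 4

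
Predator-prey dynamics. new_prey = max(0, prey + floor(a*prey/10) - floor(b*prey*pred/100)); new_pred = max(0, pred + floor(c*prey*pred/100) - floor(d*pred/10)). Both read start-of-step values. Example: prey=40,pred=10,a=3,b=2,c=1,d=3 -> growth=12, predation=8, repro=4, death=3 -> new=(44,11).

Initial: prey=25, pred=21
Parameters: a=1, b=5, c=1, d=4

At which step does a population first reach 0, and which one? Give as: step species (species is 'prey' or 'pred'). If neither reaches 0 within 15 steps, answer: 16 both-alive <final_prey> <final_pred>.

Answer: 16 both-alive 1 2

Derivation:
Step 1: prey: 25+2-26=1; pred: 21+5-8=18
Step 2: prey: 1+0-0=1; pred: 18+0-7=11
Step 3: prey: 1+0-0=1; pred: 11+0-4=7
Step 4: prey: 1+0-0=1; pred: 7+0-2=5
Step 5: prey: 1+0-0=1; pred: 5+0-2=3
Step 6: prey: 1+0-0=1; pred: 3+0-1=2
Step 7: prey: 1+0-0=1; pred: 2+0-0=2
Steps 8-15: state stable at prey=1, pred=2 (no change)
No extinction within 15 steps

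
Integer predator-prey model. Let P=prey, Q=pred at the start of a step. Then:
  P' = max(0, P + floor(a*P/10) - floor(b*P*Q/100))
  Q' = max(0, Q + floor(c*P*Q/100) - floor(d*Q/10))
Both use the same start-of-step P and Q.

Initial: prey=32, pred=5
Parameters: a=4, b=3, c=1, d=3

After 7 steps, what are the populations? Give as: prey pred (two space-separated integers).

Step 1: prey: 32+12-4=40; pred: 5+1-1=5
Step 2: prey: 40+16-6=50; pred: 5+2-1=6
Step 3: prey: 50+20-9=61; pred: 6+3-1=8
Step 4: prey: 61+24-14=71; pred: 8+4-2=10
Step 5: prey: 71+28-21=78; pred: 10+7-3=14
Step 6: prey: 78+31-32=77; pred: 14+10-4=20
Step 7: prey: 77+30-46=61; pred: 20+15-6=29

Answer: 61 29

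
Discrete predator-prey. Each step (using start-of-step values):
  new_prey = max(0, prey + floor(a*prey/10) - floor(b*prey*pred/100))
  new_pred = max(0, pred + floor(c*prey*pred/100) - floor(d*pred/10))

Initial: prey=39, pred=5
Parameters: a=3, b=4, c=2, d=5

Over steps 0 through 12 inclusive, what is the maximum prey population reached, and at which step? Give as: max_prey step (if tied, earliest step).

Answer: 45 2

Derivation:
Step 1: prey: 39+11-7=43; pred: 5+3-2=6
Step 2: prey: 43+12-10=45; pred: 6+5-3=8
Step 3: prey: 45+13-14=44; pred: 8+7-4=11
Step 4: prey: 44+13-19=38; pred: 11+9-5=15
Step 5: prey: 38+11-22=27; pred: 15+11-7=19
Step 6: prey: 27+8-20=15; pred: 19+10-9=20
Step 7: prey: 15+4-12=7; pred: 20+6-10=16
Step 8: prey: 7+2-4=5; pred: 16+2-8=10
Step 9: prey: 5+1-2=4; pred: 10+1-5=6
Step 10: prey: 4+1-0=5; pred: 6+0-3=3
Step 11: prey: 5+1-0=6; pred: 3+0-1=2
Step 12: prey: 6+1-0=7; pred: 2+0-1=1
Max prey = 45 at step 2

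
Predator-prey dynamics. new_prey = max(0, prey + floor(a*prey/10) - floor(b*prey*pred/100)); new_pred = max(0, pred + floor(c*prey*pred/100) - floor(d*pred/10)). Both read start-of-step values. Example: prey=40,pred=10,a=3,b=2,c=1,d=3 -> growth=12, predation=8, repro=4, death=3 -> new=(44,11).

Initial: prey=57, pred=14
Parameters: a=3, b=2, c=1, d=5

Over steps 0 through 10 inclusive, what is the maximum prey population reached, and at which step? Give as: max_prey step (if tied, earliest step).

Step 1: prey: 57+17-15=59; pred: 14+7-7=14
Step 2: prey: 59+17-16=60; pred: 14+8-7=15
Step 3: prey: 60+18-18=60; pred: 15+9-7=17
Step 4: prey: 60+18-20=58; pred: 17+10-8=19
Step 5: prey: 58+17-22=53; pred: 19+11-9=21
Step 6: prey: 53+15-22=46; pred: 21+11-10=22
Step 7: prey: 46+13-20=39; pred: 22+10-11=21
Step 8: prey: 39+11-16=34; pred: 21+8-10=19
Step 9: prey: 34+10-12=32; pred: 19+6-9=16
Step 10: prey: 32+9-10=31; pred: 16+5-8=13
Max prey = 60 at step 2

Answer: 60 2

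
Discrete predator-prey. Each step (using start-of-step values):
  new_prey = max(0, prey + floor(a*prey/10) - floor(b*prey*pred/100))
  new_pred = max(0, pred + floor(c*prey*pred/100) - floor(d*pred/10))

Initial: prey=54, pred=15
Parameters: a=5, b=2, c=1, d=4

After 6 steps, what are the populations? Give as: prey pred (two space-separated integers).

Answer: 21 58

Derivation:
Step 1: prey: 54+27-16=65; pred: 15+8-6=17
Step 2: prey: 65+32-22=75; pred: 17+11-6=22
Step 3: prey: 75+37-33=79; pred: 22+16-8=30
Step 4: prey: 79+39-47=71; pred: 30+23-12=41
Step 5: prey: 71+35-58=48; pred: 41+29-16=54
Step 6: prey: 48+24-51=21; pred: 54+25-21=58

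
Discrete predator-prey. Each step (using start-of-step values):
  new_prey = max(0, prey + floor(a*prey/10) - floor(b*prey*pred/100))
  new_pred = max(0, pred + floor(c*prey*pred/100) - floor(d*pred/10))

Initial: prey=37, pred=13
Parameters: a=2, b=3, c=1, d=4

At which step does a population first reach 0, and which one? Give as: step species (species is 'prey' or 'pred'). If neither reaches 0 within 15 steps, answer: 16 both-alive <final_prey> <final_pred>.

Answer: 16 both-alive 60 3

Derivation:
Step 1: prey: 37+7-14=30; pred: 13+4-5=12
Step 2: prey: 30+6-10=26; pred: 12+3-4=11
Step 3: prey: 26+5-8=23; pred: 11+2-4=9
Step 4: prey: 23+4-6=21; pred: 9+2-3=8
Step 5: prey: 21+4-5=20; pred: 8+1-3=6
Step 6: prey: 20+4-3=21; pred: 6+1-2=5
Step 7: prey: 21+4-3=22; pred: 5+1-2=4
Step 8: prey: 22+4-2=24; pred: 4+0-1=3
Step 9: prey: 24+4-2=26; pred: 3+0-1=2
Step 10: prey: 26+5-1=30; pred: 2+0-0=2
Step 11: prey: 30+6-1=35; pred: 2+0-0=2
Step 12: prey: 35+7-2=40; pred: 2+0-0=2
Step 13: prey: 40+8-2=46; pred: 2+0-0=2
Step 14: prey: 46+9-2=53; pred: 2+0-0=2
Step 15: prey: 53+10-3=60; pred: 2+1-0=3
No extinction within 15 steps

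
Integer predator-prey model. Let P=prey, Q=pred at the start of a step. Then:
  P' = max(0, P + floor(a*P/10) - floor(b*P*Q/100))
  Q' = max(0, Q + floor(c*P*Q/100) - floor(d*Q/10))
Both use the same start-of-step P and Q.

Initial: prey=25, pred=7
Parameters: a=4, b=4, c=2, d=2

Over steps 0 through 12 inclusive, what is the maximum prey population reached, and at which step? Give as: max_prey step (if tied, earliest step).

Answer: 29 2

Derivation:
Step 1: prey: 25+10-7=28; pred: 7+3-1=9
Step 2: prey: 28+11-10=29; pred: 9+5-1=13
Step 3: prey: 29+11-15=25; pred: 13+7-2=18
Step 4: prey: 25+10-18=17; pred: 18+9-3=24
Step 5: prey: 17+6-16=7; pred: 24+8-4=28
Step 6: prey: 7+2-7=2; pred: 28+3-5=26
Step 7: prey: 2+0-2=0; pred: 26+1-5=22
Step 8: prey: 0+0-0=0; pred: 22+0-4=18
Step 9: prey: 0+0-0=0; pred: 18+0-3=15
Step 10: prey: 0+0-0=0; pred: 15+0-3=12
Step 11: prey: 0+0-0=0; pred: 12+0-2=10
Step 12: prey: 0+0-0=0; pred: 10+0-2=8
Max prey = 29 at step 2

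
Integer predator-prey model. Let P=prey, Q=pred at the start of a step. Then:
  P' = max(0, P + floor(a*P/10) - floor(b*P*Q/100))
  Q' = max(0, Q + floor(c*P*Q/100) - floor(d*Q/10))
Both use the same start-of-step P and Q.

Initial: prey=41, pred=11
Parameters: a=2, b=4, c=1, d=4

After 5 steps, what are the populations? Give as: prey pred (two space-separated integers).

Answer: 16 4

Derivation:
Step 1: prey: 41+8-18=31; pred: 11+4-4=11
Step 2: prey: 31+6-13=24; pred: 11+3-4=10
Step 3: prey: 24+4-9=19; pred: 10+2-4=8
Step 4: prey: 19+3-6=16; pred: 8+1-3=6
Step 5: prey: 16+3-3=16; pred: 6+0-2=4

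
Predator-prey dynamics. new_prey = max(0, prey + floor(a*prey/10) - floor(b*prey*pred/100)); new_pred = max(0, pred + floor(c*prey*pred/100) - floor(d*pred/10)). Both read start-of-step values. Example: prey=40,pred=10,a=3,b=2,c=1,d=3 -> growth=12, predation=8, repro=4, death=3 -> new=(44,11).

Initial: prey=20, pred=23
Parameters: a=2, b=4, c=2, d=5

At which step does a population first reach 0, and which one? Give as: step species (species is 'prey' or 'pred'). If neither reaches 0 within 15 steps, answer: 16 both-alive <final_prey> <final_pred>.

Answer: 16 both-alive 1 1

Derivation:
Step 1: prey: 20+4-18=6; pred: 23+9-11=21
Step 2: prey: 6+1-5=2; pred: 21+2-10=13
Step 3: prey: 2+0-1=1; pred: 13+0-6=7
Step 4: prey: 1+0-0=1; pred: 7+0-3=4
Step 5: prey: 1+0-0=1; pred: 4+0-2=2
Step 6: prey: 1+0-0=1; pred: 2+0-1=1
Step 7: prey: 1+0-0=1; pred: 1+0-0=1
Steps 8-15: state stable at prey=1, pred=1 (no change)
No extinction within 15 steps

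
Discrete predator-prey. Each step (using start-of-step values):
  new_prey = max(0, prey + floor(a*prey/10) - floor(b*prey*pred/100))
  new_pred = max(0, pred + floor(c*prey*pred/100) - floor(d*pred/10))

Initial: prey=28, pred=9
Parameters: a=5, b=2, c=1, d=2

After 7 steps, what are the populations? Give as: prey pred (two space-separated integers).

Step 1: prey: 28+14-5=37; pred: 9+2-1=10
Step 2: prey: 37+18-7=48; pred: 10+3-2=11
Step 3: prey: 48+24-10=62; pred: 11+5-2=14
Step 4: prey: 62+31-17=76; pred: 14+8-2=20
Step 5: prey: 76+38-30=84; pred: 20+15-4=31
Step 6: prey: 84+42-52=74; pred: 31+26-6=51
Step 7: prey: 74+37-75=36; pred: 51+37-10=78

Answer: 36 78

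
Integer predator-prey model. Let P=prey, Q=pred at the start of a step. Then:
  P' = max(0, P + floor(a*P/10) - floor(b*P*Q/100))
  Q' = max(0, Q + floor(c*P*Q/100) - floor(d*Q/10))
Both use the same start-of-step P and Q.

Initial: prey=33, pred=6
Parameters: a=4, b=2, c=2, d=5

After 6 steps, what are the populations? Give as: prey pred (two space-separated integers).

Step 1: prey: 33+13-3=43; pred: 6+3-3=6
Step 2: prey: 43+17-5=55; pred: 6+5-3=8
Step 3: prey: 55+22-8=69; pred: 8+8-4=12
Step 4: prey: 69+27-16=80; pred: 12+16-6=22
Step 5: prey: 80+32-35=77; pred: 22+35-11=46
Step 6: prey: 77+30-70=37; pred: 46+70-23=93

Answer: 37 93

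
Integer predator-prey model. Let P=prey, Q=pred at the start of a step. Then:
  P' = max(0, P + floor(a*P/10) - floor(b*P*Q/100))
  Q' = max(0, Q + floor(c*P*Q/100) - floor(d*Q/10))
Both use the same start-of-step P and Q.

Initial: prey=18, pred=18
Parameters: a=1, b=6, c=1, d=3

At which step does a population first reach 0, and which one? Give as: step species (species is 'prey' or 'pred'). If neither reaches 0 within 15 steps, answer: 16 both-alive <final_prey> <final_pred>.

Step 1: prey: 18+1-19=0; pred: 18+3-5=16
First extinction: prey at step 1

Answer: 1 prey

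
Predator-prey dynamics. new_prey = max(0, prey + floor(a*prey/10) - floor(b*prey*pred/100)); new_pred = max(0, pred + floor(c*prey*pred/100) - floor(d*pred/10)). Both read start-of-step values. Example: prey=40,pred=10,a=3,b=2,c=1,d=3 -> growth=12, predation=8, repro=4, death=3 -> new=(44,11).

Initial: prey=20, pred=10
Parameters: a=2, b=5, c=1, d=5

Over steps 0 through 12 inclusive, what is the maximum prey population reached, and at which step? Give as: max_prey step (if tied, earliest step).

Answer: 42 12

Derivation:
Step 1: prey: 20+4-10=14; pred: 10+2-5=7
Step 2: prey: 14+2-4=12; pred: 7+0-3=4
Step 3: prey: 12+2-2=12; pred: 4+0-2=2
Step 4: prey: 12+2-1=13; pred: 2+0-1=1
Step 5: prey: 13+2-0=15; pred: 1+0-0=1
Step 6: prey: 15+3-0=18; pred: 1+0-0=1
Step 7: prey: 18+3-0=21; pred: 1+0-0=1
Step 8: prey: 21+4-1=24; pred: 1+0-0=1
Step 9: prey: 24+4-1=27; pred: 1+0-0=1
Step 10: prey: 27+5-1=31; pred: 1+0-0=1
Step 11: prey: 31+6-1=36; pred: 1+0-0=1
Step 12: prey: 36+7-1=42; pred: 1+0-0=1
Max prey = 42 at step 12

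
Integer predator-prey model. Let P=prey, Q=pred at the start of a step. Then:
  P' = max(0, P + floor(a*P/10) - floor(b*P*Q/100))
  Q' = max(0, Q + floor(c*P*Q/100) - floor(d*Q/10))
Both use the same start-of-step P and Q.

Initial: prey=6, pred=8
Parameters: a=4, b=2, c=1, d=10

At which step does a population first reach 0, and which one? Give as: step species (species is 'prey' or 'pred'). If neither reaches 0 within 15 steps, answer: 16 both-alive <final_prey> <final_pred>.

Step 1: prey: 6+2-0=8; pred: 8+0-8=0
First extinction: pred at step 1

Answer: 1 pred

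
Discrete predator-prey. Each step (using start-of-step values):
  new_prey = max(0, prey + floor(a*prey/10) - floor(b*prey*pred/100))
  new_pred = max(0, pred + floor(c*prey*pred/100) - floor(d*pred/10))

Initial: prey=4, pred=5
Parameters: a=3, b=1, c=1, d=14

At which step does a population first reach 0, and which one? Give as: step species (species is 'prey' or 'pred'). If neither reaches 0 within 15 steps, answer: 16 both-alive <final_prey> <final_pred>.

Answer: 1 pred

Derivation:
Step 1: prey: 4+1-0=5; pred: 5+0-7=0
First extinction: pred at step 1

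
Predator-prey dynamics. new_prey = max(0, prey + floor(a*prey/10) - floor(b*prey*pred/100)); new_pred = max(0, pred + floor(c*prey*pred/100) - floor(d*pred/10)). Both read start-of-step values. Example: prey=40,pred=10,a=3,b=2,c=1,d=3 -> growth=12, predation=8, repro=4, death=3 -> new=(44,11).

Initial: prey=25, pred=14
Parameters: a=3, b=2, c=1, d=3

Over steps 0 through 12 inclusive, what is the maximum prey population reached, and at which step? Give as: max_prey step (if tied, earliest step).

Step 1: prey: 25+7-7=25; pred: 14+3-4=13
Step 2: prey: 25+7-6=26; pred: 13+3-3=13
Step 3: prey: 26+7-6=27; pred: 13+3-3=13
Step 4: prey: 27+8-7=28; pred: 13+3-3=13
Step 5: prey: 28+8-7=29; pred: 13+3-3=13
Step 6: prey: 29+8-7=30; pred: 13+3-3=13
Step 7: prey: 30+9-7=32; pred: 13+3-3=13
Step 8: prey: 32+9-8=33; pred: 13+4-3=14
Step 9: prey: 33+9-9=33; pred: 14+4-4=14
Step 10: prey: 33+9-9=33; pred: 14+4-4=14
Step 11: prey: 33+9-9=33; pred: 14+4-4=14
Step 12: prey: 33+9-9=33; pred: 14+4-4=14
Max prey = 33 at step 8

Answer: 33 8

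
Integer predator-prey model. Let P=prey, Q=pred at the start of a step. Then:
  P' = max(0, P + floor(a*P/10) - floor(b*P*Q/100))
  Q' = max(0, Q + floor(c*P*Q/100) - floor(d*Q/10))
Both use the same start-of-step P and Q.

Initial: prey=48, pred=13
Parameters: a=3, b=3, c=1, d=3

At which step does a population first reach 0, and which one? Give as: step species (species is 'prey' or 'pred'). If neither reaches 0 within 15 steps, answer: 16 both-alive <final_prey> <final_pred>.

Step 1: prey: 48+14-18=44; pred: 13+6-3=16
Step 2: prey: 44+13-21=36; pred: 16+7-4=19
Step 3: prey: 36+10-20=26; pred: 19+6-5=20
Step 4: prey: 26+7-15=18; pred: 20+5-6=19
Step 5: prey: 18+5-10=13; pred: 19+3-5=17
Step 6: prey: 13+3-6=10; pred: 17+2-5=14
Step 7: prey: 10+3-4=9; pred: 14+1-4=11
Step 8: prey: 9+2-2=9; pred: 11+0-3=8
Step 9: prey: 9+2-2=9; pred: 8+0-2=6
Step 10: prey: 9+2-1=10; pred: 6+0-1=5
Step 11: prey: 10+3-1=12; pred: 5+0-1=4
Step 12: prey: 12+3-1=14; pred: 4+0-1=3
Step 13: prey: 14+4-1=17; pred: 3+0-0=3
Step 14: prey: 17+5-1=21; pred: 3+0-0=3
Step 15: prey: 21+6-1=26; pred: 3+0-0=3
No extinction within 15 steps

Answer: 16 both-alive 26 3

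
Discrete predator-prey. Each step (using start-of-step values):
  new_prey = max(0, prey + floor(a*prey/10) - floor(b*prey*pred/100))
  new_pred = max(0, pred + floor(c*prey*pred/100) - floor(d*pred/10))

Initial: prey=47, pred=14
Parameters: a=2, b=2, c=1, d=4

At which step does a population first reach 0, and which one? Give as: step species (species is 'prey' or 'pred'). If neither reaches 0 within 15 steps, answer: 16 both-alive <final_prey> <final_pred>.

Answer: 16 both-alive 45 8

Derivation:
Step 1: prey: 47+9-13=43; pred: 14+6-5=15
Step 2: prey: 43+8-12=39; pred: 15+6-6=15
Step 3: prey: 39+7-11=35; pred: 15+5-6=14
Step 4: prey: 35+7-9=33; pred: 14+4-5=13
Step 5: prey: 33+6-8=31; pred: 13+4-5=12
Step 6: prey: 31+6-7=30; pred: 12+3-4=11
Step 7: prey: 30+6-6=30; pred: 11+3-4=10
Step 8: prey: 30+6-6=30; pred: 10+3-4=9
Step 9: prey: 30+6-5=31; pred: 9+2-3=8
Step 10: prey: 31+6-4=33; pred: 8+2-3=7
Step 11: prey: 33+6-4=35; pred: 7+2-2=7
Step 12: prey: 35+7-4=38; pred: 7+2-2=7
Step 13: prey: 38+7-5=40; pred: 7+2-2=7
Step 14: prey: 40+8-5=43; pred: 7+2-2=7
Step 15: prey: 43+8-6=45; pred: 7+3-2=8
No extinction within 15 steps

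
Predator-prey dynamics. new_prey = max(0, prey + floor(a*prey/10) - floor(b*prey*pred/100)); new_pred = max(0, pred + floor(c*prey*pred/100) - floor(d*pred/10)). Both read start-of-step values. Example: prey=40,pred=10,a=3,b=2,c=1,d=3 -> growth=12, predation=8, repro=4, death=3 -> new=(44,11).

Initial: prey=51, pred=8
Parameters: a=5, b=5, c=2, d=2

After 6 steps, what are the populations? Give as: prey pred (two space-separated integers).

Answer: 0 27

Derivation:
Step 1: prey: 51+25-20=56; pred: 8+8-1=15
Step 2: prey: 56+28-42=42; pred: 15+16-3=28
Step 3: prey: 42+21-58=5; pred: 28+23-5=46
Step 4: prey: 5+2-11=0; pred: 46+4-9=41
Step 5: prey: 0+0-0=0; pred: 41+0-8=33
Step 6: prey: 0+0-0=0; pred: 33+0-6=27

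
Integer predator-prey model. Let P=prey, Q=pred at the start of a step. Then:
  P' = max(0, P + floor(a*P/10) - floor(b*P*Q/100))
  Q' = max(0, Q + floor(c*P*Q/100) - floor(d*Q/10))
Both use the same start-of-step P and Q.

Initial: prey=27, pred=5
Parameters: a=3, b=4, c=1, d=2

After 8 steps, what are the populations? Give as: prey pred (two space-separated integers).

Step 1: prey: 27+8-5=30; pred: 5+1-1=5
Step 2: prey: 30+9-6=33; pred: 5+1-1=5
Step 3: prey: 33+9-6=36; pred: 5+1-1=5
Step 4: prey: 36+10-7=39; pred: 5+1-1=5
Step 5: prey: 39+11-7=43; pred: 5+1-1=5
Step 6: prey: 43+12-8=47; pred: 5+2-1=6
Step 7: prey: 47+14-11=50; pred: 6+2-1=7
Step 8: prey: 50+15-14=51; pred: 7+3-1=9

Answer: 51 9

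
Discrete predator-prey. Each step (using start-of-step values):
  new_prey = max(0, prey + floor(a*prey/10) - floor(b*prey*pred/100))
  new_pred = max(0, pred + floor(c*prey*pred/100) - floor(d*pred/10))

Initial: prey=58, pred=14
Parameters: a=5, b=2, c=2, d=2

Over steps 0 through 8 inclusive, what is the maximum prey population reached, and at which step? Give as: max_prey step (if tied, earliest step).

Answer: 71 1

Derivation:
Step 1: prey: 58+29-16=71; pred: 14+16-2=28
Step 2: prey: 71+35-39=67; pred: 28+39-5=62
Step 3: prey: 67+33-83=17; pred: 62+83-12=133
Step 4: prey: 17+8-45=0; pred: 133+45-26=152
Step 5: prey: 0+0-0=0; pred: 152+0-30=122
Step 6: prey: 0+0-0=0; pred: 122+0-24=98
Step 7: prey: 0+0-0=0; pred: 98+0-19=79
Step 8: prey: 0+0-0=0; pred: 79+0-15=64
Max prey = 71 at step 1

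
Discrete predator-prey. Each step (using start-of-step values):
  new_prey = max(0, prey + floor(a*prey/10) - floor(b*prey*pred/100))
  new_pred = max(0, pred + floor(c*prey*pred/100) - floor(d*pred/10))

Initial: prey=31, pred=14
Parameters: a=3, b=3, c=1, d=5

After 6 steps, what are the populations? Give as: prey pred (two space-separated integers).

Answer: 46 3

Derivation:
Step 1: prey: 31+9-13=27; pred: 14+4-7=11
Step 2: prey: 27+8-8=27; pred: 11+2-5=8
Step 3: prey: 27+8-6=29; pred: 8+2-4=6
Step 4: prey: 29+8-5=32; pred: 6+1-3=4
Step 5: prey: 32+9-3=38; pred: 4+1-2=3
Step 6: prey: 38+11-3=46; pred: 3+1-1=3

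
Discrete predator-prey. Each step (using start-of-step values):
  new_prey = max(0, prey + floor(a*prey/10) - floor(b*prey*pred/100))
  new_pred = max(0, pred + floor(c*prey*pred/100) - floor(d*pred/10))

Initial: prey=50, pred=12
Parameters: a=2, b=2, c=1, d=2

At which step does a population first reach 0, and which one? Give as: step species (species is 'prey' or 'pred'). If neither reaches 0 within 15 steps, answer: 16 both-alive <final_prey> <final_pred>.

Answer: 16 both-alive 3 6

Derivation:
Step 1: prey: 50+10-12=48; pred: 12+6-2=16
Step 2: prey: 48+9-15=42; pred: 16+7-3=20
Step 3: prey: 42+8-16=34; pred: 20+8-4=24
Step 4: prey: 34+6-16=24; pred: 24+8-4=28
Step 5: prey: 24+4-13=15; pred: 28+6-5=29
Step 6: prey: 15+3-8=10; pred: 29+4-5=28
Step 7: prey: 10+2-5=7; pred: 28+2-5=25
Step 8: prey: 7+1-3=5; pred: 25+1-5=21
Step 9: prey: 5+1-2=4; pred: 21+1-4=18
Step 10: prey: 4+0-1=3; pred: 18+0-3=15
Step 11: prey: 3+0-0=3; pred: 15+0-3=12
Step 12: prey: 3+0-0=3; pred: 12+0-2=10
Step 13: prey: 3+0-0=3; pred: 10+0-2=8
Step 14: prey: 3+0-0=3; pred: 8+0-1=7
Step 15: prey: 3+0-0=3; pred: 7+0-1=6
No extinction within 15 steps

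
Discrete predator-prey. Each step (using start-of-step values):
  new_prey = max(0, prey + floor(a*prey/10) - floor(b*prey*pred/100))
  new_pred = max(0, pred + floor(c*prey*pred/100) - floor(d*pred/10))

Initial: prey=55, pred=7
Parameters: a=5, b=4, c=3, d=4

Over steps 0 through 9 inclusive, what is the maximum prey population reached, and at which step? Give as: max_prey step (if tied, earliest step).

Step 1: prey: 55+27-15=67; pred: 7+11-2=16
Step 2: prey: 67+33-42=58; pred: 16+32-6=42
Step 3: prey: 58+29-97=0; pred: 42+73-16=99
Step 4: prey: 0+0-0=0; pred: 99+0-39=60
Step 5: prey: 0+0-0=0; pred: 60+0-24=36
Step 6: prey: 0+0-0=0; pred: 36+0-14=22
Step 7: prey: 0+0-0=0; pred: 22+0-8=14
Step 8: prey: 0+0-0=0; pred: 14+0-5=9
Step 9: prey: 0+0-0=0; pred: 9+0-3=6
Max prey = 67 at step 1

Answer: 67 1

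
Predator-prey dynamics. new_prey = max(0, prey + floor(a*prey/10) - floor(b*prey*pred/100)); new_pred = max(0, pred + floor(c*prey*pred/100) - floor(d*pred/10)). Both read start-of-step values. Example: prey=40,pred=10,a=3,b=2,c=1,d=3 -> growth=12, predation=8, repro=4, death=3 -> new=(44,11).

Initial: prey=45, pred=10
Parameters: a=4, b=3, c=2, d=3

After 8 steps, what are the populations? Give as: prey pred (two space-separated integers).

Answer: 0 14

Derivation:
Step 1: prey: 45+18-13=50; pred: 10+9-3=16
Step 2: prey: 50+20-24=46; pred: 16+16-4=28
Step 3: prey: 46+18-38=26; pred: 28+25-8=45
Step 4: prey: 26+10-35=1; pred: 45+23-13=55
Step 5: prey: 1+0-1=0; pred: 55+1-16=40
Step 6: prey: 0+0-0=0; pred: 40+0-12=28
Step 7: prey: 0+0-0=0; pred: 28+0-8=20
Step 8: prey: 0+0-0=0; pred: 20+0-6=14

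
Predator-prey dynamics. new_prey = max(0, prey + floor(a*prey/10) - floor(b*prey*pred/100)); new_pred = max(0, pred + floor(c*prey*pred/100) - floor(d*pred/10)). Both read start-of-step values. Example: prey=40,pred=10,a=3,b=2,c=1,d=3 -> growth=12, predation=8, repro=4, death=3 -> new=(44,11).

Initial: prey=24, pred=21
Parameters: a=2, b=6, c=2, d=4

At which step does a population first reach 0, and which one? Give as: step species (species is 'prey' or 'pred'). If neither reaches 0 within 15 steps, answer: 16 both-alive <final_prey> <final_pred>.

Answer: 1 prey

Derivation:
Step 1: prey: 24+4-30=0; pred: 21+10-8=23
First extinction: prey at step 1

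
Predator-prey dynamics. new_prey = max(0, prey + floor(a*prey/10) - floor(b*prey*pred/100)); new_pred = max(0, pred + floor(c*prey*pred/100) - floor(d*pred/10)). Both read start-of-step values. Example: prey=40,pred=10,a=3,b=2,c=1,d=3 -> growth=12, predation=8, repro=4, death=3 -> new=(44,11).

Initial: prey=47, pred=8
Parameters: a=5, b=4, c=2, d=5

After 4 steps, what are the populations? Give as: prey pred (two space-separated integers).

Step 1: prey: 47+23-15=55; pred: 8+7-4=11
Step 2: prey: 55+27-24=58; pred: 11+12-5=18
Step 3: prey: 58+29-41=46; pred: 18+20-9=29
Step 4: prey: 46+23-53=16; pred: 29+26-14=41

Answer: 16 41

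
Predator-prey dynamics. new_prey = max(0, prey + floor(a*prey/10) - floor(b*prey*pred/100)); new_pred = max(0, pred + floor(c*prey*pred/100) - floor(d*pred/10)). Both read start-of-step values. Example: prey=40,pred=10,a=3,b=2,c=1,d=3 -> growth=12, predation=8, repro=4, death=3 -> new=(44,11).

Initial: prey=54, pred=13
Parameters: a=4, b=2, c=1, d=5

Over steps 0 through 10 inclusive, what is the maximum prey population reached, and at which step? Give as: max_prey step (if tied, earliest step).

Answer: 78 4

Derivation:
Step 1: prey: 54+21-14=61; pred: 13+7-6=14
Step 2: prey: 61+24-17=68; pred: 14+8-7=15
Step 3: prey: 68+27-20=75; pred: 15+10-7=18
Step 4: prey: 75+30-27=78; pred: 18+13-9=22
Step 5: prey: 78+31-34=75; pred: 22+17-11=28
Step 6: prey: 75+30-42=63; pred: 28+21-14=35
Step 7: prey: 63+25-44=44; pred: 35+22-17=40
Step 8: prey: 44+17-35=26; pred: 40+17-20=37
Step 9: prey: 26+10-19=17; pred: 37+9-18=28
Step 10: prey: 17+6-9=14; pred: 28+4-14=18
Max prey = 78 at step 4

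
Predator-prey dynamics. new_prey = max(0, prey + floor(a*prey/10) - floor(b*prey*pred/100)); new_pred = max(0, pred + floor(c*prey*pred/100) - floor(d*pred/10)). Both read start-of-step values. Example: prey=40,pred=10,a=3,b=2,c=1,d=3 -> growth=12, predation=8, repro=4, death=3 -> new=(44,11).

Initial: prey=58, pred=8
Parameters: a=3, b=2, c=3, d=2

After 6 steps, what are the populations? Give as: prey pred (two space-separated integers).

Step 1: prey: 58+17-9=66; pred: 8+13-1=20
Step 2: prey: 66+19-26=59; pred: 20+39-4=55
Step 3: prey: 59+17-64=12; pred: 55+97-11=141
Step 4: prey: 12+3-33=0; pred: 141+50-28=163
Step 5: prey: 0+0-0=0; pred: 163+0-32=131
Step 6: prey: 0+0-0=0; pred: 131+0-26=105

Answer: 0 105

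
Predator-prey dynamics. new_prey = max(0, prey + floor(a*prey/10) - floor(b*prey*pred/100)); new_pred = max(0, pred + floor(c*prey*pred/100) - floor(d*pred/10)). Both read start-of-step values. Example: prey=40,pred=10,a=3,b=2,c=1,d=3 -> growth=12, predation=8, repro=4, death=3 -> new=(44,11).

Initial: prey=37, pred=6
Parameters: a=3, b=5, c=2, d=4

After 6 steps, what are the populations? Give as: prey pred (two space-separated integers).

Answer: 7 12

Derivation:
Step 1: prey: 37+11-11=37; pred: 6+4-2=8
Step 2: prey: 37+11-14=34; pred: 8+5-3=10
Step 3: prey: 34+10-17=27; pred: 10+6-4=12
Step 4: prey: 27+8-16=19; pred: 12+6-4=14
Step 5: prey: 19+5-13=11; pred: 14+5-5=14
Step 6: prey: 11+3-7=7; pred: 14+3-5=12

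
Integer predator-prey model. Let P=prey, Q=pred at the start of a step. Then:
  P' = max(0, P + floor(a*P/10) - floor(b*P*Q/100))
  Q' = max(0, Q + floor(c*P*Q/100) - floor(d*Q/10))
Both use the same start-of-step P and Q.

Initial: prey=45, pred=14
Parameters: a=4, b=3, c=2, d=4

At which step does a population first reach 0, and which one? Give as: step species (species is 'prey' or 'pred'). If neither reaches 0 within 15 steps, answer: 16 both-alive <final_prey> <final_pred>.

Answer: 16 both-alive 1 2

Derivation:
Step 1: prey: 45+18-18=45; pred: 14+12-5=21
Step 2: prey: 45+18-28=35; pred: 21+18-8=31
Step 3: prey: 35+14-32=17; pred: 31+21-12=40
Step 4: prey: 17+6-20=3; pred: 40+13-16=37
Step 5: prey: 3+1-3=1; pred: 37+2-14=25
Step 6: prey: 1+0-0=1; pred: 25+0-10=15
Step 7: prey: 1+0-0=1; pred: 15+0-6=9
Step 8: prey: 1+0-0=1; pred: 9+0-3=6
Step 9: prey: 1+0-0=1; pred: 6+0-2=4
Step 10: prey: 1+0-0=1; pred: 4+0-1=3
Step 11: prey: 1+0-0=1; pred: 3+0-1=2
Step 12: prey: 1+0-0=1; pred: 2+0-0=2
Steps 13-15: state stable at prey=1, pred=2 (no change)
No extinction within 15 steps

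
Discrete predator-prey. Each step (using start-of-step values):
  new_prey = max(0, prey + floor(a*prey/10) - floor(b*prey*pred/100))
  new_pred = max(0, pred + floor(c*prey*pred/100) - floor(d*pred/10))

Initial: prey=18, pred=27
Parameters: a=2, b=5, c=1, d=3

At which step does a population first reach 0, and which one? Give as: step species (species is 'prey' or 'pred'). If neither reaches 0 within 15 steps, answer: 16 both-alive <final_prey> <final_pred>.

Answer: 1 prey

Derivation:
Step 1: prey: 18+3-24=0; pred: 27+4-8=23
First extinction: prey at step 1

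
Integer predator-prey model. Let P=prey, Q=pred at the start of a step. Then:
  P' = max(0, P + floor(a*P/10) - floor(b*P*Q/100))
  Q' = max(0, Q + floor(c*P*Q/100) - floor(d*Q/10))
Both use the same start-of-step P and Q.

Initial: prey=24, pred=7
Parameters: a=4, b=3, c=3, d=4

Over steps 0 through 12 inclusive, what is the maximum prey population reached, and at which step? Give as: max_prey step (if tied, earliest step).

Answer: 31 2

Derivation:
Step 1: prey: 24+9-5=28; pred: 7+5-2=10
Step 2: prey: 28+11-8=31; pred: 10+8-4=14
Step 3: prey: 31+12-13=30; pred: 14+13-5=22
Step 4: prey: 30+12-19=23; pred: 22+19-8=33
Step 5: prey: 23+9-22=10; pred: 33+22-13=42
Step 6: prey: 10+4-12=2; pred: 42+12-16=38
Step 7: prey: 2+0-2=0; pred: 38+2-15=25
Step 8: prey: 0+0-0=0; pred: 25+0-10=15
Step 9: prey: 0+0-0=0; pred: 15+0-6=9
Step 10: prey: 0+0-0=0; pred: 9+0-3=6
Step 11: prey: 0+0-0=0; pred: 6+0-2=4
Step 12: prey: 0+0-0=0; pred: 4+0-1=3
Max prey = 31 at step 2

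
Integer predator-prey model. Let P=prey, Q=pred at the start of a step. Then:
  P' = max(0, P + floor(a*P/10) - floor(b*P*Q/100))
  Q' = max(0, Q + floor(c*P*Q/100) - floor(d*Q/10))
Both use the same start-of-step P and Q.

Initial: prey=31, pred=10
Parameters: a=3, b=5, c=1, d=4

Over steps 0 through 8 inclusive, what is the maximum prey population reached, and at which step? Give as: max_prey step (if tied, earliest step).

Answer: 33 8

Derivation:
Step 1: prey: 31+9-15=25; pred: 10+3-4=9
Step 2: prey: 25+7-11=21; pred: 9+2-3=8
Step 3: prey: 21+6-8=19; pred: 8+1-3=6
Step 4: prey: 19+5-5=19; pred: 6+1-2=5
Step 5: prey: 19+5-4=20; pred: 5+0-2=3
Step 6: prey: 20+6-3=23; pred: 3+0-1=2
Step 7: prey: 23+6-2=27; pred: 2+0-0=2
Step 8: prey: 27+8-2=33; pred: 2+0-0=2
Max prey = 33 at step 8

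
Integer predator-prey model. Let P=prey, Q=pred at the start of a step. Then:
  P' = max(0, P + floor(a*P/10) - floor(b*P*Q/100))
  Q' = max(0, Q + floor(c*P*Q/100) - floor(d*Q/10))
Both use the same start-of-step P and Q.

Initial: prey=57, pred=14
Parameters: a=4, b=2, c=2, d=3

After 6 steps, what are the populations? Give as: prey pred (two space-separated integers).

Answer: 0 52

Derivation:
Step 1: prey: 57+22-15=64; pred: 14+15-4=25
Step 2: prey: 64+25-32=57; pred: 25+32-7=50
Step 3: prey: 57+22-57=22; pred: 50+57-15=92
Step 4: prey: 22+8-40=0; pred: 92+40-27=105
Step 5: prey: 0+0-0=0; pred: 105+0-31=74
Step 6: prey: 0+0-0=0; pred: 74+0-22=52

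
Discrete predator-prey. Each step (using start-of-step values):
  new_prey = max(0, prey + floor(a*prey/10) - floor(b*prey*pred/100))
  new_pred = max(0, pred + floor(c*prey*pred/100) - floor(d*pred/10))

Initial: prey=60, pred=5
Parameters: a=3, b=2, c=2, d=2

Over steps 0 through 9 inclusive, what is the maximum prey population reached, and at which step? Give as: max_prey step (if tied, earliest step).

Answer: 79 2

Derivation:
Step 1: prey: 60+18-6=72; pred: 5+6-1=10
Step 2: prey: 72+21-14=79; pred: 10+14-2=22
Step 3: prey: 79+23-34=68; pred: 22+34-4=52
Step 4: prey: 68+20-70=18; pred: 52+70-10=112
Step 5: prey: 18+5-40=0; pred: 112+40-22=130
Step 6: prey: 0+0-0=0; pred: 130+0-26=104
Step 7: prey: 0+0-0=0; pred: 104+0-20=84
Step 8: prey: 0+0-0=0; pred: 84+0-16=68
Step 9: prey: 0+0-0=0; pred: 68+0-13=55
Max prey = 79 at step 2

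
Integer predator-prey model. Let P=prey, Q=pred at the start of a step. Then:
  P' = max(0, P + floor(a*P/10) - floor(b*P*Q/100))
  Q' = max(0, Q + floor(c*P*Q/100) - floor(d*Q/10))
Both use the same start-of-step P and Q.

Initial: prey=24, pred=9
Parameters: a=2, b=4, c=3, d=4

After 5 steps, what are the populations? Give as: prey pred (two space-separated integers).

Answer: 4 9

Derivation:
Step 1: prey: 24+4-8=20; pred: 9+6-3=12
Step 2: prey: 20+4-9=15; pred: 12+7-4=15
Step 3: prey: 15+3-9=9; pred: 15+6-6=15
Step 4: prey: 9+1-5=5; pred: 15+4-6=13
Step 5: prey: 5+1-2=4; pred: 13+1-5=9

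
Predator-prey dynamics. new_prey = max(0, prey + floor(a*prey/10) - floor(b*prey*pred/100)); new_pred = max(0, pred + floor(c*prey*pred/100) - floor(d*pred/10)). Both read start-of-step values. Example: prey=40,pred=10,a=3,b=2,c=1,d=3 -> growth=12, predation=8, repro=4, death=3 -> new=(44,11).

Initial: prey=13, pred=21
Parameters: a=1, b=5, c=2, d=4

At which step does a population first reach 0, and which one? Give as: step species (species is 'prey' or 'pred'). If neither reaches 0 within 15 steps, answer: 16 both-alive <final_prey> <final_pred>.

Answer: 16 both-alive 1 2

Derivation:
Step 1: prey: 13+1-13=1; pred: 21+5-8=18
Step 2: prey: 1+0-0=1; pred: 18+0-7=11
Step 3: prey: 1+0-0=1; pred: 11+0-4=7
Step 4: prey: 1+0-0=1; pred: 7+0-2=5
Step 5: prey: 1+0-0=1; pred: 5+0-2=3
Step 6: prey: 1+0-0=1; pred: 3+0-1=2
Step 7: prey: 1+0-0=1; pred: 2+0-0=2
Steps 8-15: state stable at prey=1, pred=2 (no change)
No extinction within 15 steps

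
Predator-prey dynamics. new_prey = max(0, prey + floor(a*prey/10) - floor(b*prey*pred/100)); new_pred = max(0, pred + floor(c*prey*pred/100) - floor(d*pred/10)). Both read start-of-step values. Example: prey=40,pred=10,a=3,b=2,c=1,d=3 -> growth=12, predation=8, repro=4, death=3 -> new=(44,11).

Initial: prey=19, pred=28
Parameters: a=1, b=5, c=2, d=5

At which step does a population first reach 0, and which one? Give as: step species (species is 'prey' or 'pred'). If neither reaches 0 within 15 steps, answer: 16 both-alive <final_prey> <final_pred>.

Step 1: prey: 19+1-26=0; pred: 28+10-14=24
First extinction: prey at step 1

Answer: 1 prey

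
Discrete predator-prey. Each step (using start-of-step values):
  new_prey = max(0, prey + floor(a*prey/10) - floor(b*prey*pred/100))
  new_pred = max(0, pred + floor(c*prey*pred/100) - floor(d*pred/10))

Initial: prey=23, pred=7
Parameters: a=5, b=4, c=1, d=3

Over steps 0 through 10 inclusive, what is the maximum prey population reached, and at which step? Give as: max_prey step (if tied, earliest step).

Answer: 74 6

Derivation:
Step 1: prey: 23+11-6=28; pred: 7+1-2=6
Step 2: prey: 28+14-6=36; pred: 6+1-1=6
Step 3: prey: 36+18-8=46; pred: 6+2-1=7
Step 4: prey: 46+23-12=57; pred: 7+3-2=8
Step 5: prey: 57+28-18=67; pred: 8+4-2=10
Step 6: prey: 67+33-26=74; pred: 10+6-3=13
Step 7: prey: 74+37-38=73; pred: 13+9-3=19
Step 8: prey: 73+36-55=54; pred: 19+13-5=27
Step 9: prey: 54+27-58=23; pred: 27+14-8=33
Step 10: prey: 23+11-30=4; pred: 33+7-9=31
Max prey = 74 at step 6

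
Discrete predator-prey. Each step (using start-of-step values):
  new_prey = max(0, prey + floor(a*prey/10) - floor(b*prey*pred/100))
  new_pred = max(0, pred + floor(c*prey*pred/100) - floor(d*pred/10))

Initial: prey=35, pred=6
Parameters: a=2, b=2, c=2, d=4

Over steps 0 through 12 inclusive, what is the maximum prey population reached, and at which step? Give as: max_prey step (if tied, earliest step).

Answer: 39 2

Derivation:
Step 1: prey: 35+7-4=38; pred: 6+4-2=8
Step 2: prey: 38+7-6=39; pred: 8+6-3=11
Step 3: prey: 39+7-8=38; pred: 11+8-4=15
Step 4: prey: 38+7-11=34; pred: 15+11-6=20
Step 5: prey: 34+6-13=27; pred: 20+13-8=25
Step 6: prey: 27+5-13=19; pred: 25+13-10=28
Step 7: prey: 19+3-10=12; pred: 28+10-11=27
Step 8: prey: 12+2-6=8; pred: 27+6-10=23
Step 9: prey: 8+1-3=6; pred: 23+3-9=17
Step 10: prey: 6+1-2=5; pred: 17+2-6=13
Step 11: prey: 5+1-1=5; pred: 13+1-5=9
Step 12: prey: 5+1-0=6; pred: 9+0-3=6
Max prey = 39 at step 2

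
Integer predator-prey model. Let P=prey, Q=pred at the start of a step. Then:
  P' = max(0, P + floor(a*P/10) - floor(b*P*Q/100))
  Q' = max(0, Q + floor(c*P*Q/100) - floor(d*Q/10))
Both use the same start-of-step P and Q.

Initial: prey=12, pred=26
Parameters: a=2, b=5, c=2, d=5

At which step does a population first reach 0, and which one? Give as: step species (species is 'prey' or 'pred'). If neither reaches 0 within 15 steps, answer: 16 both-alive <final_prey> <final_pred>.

Step 1: prey: 12+2-15=0; pred: 26+6-13=19
First extinction: prey at step 1

Answer: 1 prey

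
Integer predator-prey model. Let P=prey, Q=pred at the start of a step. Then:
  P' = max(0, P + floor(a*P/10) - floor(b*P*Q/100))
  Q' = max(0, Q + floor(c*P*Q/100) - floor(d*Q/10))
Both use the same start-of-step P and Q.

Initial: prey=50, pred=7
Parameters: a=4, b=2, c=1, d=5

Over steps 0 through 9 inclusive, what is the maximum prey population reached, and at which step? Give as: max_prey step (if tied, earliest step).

Answer: 132 5

Derivation:
Step 1: prey: 50+20-7=63; pred: 7+3-3=7
Step 2: prey: 63+25-8=80; pred: 7+4-3=8
Step 3: prey: 80+32-12=100; pred: 8+6-4=10
Step 4: prey: 100+40-20=120; pred: 10+10-5=15
Step 5: prey: 120+48-36=132; pred: 15+18-7=26
Step 6: prey: 132+52-68=116; pred: 26+34-13=47
Step 7: prey: 116+46-109=53; pred: 47+54-23=78
Step 8: prey: 53+21-82=0; pred: 78+41-39=80
Step 9: prey: 0+0-0=0; pred: 80+0-40=40
Max prey = 132 at step 5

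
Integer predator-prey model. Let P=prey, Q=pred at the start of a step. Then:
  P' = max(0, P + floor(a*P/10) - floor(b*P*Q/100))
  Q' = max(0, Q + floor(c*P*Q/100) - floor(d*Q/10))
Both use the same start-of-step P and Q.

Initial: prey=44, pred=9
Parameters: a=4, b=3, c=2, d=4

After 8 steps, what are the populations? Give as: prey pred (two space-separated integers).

Answer: 0 10

Derivation:
Step 1: prey: 44+17-11=50; pred: 9+7-3=13
Step 2: prey: 50+20-19=51; pred: 13+13-5=21
Step 3: prey: 51+20-32=39; pred: 21+21-8=34
Step 4: prey: 39+15-39=15; pred: 34+26-13=47
Step 5: prey: 15+6-21=0; pred: 47+14-18=43
Step 6: prey: 0+0-0=0; pred: 43+0-17=26
Step 7: prey: 0+0-0=0; pred: 26+0-10=16
Step 8: prey: 0+0-0=0; pred: 16+0-6=10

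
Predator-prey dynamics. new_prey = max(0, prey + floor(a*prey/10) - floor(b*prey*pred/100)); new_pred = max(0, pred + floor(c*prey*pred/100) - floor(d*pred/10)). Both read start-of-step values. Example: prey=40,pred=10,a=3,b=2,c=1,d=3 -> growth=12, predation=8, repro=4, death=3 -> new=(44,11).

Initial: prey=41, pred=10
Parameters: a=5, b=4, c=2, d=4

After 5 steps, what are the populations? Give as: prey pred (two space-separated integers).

Step 1: prey: 41+20-16=45; pred: 10+8-4=14
Step 2: prey: 45+22-25=42; pred: 14+12-5=21
Step 3: prey: 42+21-35=28; pred: 21+17-8=30
Step 4: prey: 28+14-33=9; pred: 30+16-12=34
Step 5: prey: 9+4-12=1; pred: 34+6-13=27

Answer: 1 27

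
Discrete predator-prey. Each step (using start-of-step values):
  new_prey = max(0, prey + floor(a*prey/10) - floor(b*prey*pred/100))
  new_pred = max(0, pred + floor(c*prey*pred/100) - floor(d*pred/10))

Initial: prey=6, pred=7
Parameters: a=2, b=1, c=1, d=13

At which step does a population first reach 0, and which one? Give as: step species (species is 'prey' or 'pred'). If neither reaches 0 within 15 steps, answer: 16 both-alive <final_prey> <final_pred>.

Answer: 1 pred

Derivation:
Step 1: prey: 6+1-0=7; pred: 7+0-9=0
First extinction: pred at step 1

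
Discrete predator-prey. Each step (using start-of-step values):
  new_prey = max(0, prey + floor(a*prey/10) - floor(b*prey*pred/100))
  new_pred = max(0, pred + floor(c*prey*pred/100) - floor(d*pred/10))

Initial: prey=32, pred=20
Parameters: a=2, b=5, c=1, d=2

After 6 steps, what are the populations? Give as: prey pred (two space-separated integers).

Step 1: prey: 32+6-32=6; pred: 20+6-4=22
Step 2: prey: 6+1-6=1; pred: 22+1-4=19
Step 3: prey: 1+0-0=1; pred: 19+0-3=16
Step 4: prey: 1+0-0=1; pred: 16+0-3=13
Step 5: prey: 1+0-0=1; pred: 13+0-2=11
Step 6: prey: 1+0-0=1; pred: 11+0-2=9

Answer: 1 9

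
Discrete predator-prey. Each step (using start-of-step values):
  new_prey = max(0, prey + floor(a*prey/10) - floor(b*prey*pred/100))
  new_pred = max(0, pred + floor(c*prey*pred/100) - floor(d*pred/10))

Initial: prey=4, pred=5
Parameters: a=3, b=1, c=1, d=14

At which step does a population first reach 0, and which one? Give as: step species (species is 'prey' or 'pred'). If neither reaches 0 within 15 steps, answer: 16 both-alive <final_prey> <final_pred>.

Step 1: prey: 4+1-0=5; pred: 5+0-7=0
First extinction: pred at step 1

Answer: 1 pred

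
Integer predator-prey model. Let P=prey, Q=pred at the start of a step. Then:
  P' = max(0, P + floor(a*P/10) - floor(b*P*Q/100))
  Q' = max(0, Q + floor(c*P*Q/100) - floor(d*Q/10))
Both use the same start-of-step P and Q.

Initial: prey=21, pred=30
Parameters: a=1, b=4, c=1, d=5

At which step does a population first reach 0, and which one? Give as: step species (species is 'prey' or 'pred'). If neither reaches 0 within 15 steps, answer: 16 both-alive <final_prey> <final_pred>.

Step 1: prey: 21+2-25=0; pred: 30+6-15=21
First extinction: prey at step 1

Answer: 1 prey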